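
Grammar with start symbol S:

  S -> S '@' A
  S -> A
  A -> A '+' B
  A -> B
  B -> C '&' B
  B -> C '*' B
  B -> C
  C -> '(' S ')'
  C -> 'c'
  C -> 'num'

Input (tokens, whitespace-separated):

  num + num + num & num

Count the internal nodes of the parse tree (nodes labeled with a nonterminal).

[S [A [A [A [B [C num]]] + [B [C num]]] + [B [C num] & [B [C num]]]]]

12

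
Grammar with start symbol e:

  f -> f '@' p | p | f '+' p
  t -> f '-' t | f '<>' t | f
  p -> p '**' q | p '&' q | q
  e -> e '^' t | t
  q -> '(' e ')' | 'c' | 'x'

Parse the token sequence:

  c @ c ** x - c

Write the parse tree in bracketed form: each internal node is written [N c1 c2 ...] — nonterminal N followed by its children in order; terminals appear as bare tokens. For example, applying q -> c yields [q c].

e
t
f - t
f @ p - t
p @ p - t
q @ p - t
c @ p - t
c @ p ** q - t
c @ q ** q - t
c @ c ** q - t
c @ c ** x - t
c @ c ** x - f
c @ c ** x - p
c @ c ** x - q
c @ c ** x - c

[e [t [f [f [p [q c]]] @ [p [p [q c]] ** [q x]]] - [t [f [p [q c]]]]]]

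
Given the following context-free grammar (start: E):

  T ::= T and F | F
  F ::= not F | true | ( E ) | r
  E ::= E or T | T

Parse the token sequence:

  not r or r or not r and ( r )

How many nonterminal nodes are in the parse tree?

16

[E [E [E [T [F not [F r]]]] or [T [F r]]] or [T [T [F not [F r]]] and [F ( [E [T [F r]]] )]]]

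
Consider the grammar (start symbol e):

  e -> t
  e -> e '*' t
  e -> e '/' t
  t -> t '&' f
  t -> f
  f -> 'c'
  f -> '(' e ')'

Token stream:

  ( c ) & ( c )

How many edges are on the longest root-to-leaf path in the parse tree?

7

[e [t [t [f ( [e [t [f c]]] )]] & [f ( [e [t [f c]]] )]]]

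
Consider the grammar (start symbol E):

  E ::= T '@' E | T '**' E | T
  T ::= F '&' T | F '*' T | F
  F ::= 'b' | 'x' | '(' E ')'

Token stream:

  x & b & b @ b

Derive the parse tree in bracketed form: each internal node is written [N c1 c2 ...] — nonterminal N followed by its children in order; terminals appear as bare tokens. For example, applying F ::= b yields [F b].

[E [T [F x] & [T [F b] & [T [F b]]]] @ [E [T [F b]]]]

E
T @ E
F & T @ E
x & T @ E
x & F & T @ E
x & b & T @ E
x & b & F @ E
x & b & b @ E
x & b & b @ T
x & b & b @ F
x & b & b @ b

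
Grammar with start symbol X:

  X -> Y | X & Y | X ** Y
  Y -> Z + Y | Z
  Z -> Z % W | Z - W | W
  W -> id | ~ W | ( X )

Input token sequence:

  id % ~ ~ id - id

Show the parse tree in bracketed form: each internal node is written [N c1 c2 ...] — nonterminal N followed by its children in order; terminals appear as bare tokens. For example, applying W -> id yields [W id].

X
Y
Z
Z - W
Z % W - W
W % W - W
id % W - W
id % ~ W - W
id % ~ ~ W - W
id % ~ ~ id - W
id % ~ ~ id - id

[X [Y [Z [Z [Z [W id]] % [W ~ [W ~ [W id]]]] - [W id]]]]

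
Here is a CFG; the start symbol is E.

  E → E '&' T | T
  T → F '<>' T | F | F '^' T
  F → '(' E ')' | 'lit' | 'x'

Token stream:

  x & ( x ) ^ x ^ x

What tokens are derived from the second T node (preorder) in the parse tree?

( x ) ^ x ^ x

[E [E [T [F x]]] & [T [F ( [E [T [F x]]] )] ^ [T [F x] ^ [T [F x]]]]]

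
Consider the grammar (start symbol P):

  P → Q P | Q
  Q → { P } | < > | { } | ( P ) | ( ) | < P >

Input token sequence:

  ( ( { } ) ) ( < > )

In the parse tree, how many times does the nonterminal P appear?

5

[P [Q ( [P [Q ( [P [Q { }]] )]] )] [P [Q ( [P [Q < >]] )]]]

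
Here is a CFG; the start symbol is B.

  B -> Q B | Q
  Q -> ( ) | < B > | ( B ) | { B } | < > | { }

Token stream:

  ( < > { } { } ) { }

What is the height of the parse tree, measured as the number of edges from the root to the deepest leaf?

[B [Q ( [B [Q < >] [B [Q { }] [B [Q { }]]]] )] [B [Q { }]]]

6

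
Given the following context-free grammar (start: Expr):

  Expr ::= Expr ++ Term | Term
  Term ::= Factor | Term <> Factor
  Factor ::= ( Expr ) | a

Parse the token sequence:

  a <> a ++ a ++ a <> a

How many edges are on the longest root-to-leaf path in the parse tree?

[Expr [Expr [Expr [Term [Term [Factor a]] <> [Factor a]]] ++ [Term [Factor a]]] ++ [Term [Term [Factor a]] <> [Factor a]]]

6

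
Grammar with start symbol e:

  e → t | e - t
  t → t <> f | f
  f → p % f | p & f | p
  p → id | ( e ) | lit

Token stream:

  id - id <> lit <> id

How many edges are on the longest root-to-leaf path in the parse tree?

6

[e [e [t [f [p id]]]] - [t [t [t [f [p id]]] <> [f [p lit]]] <> [f [p id]]]]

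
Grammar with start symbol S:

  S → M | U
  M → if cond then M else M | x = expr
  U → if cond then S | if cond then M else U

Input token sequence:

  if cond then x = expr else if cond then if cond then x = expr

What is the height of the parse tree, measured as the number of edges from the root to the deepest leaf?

[S [U if cond then [M x = expr] else [U if cond then [S [U if cond then [S [M x = expr]]]]]]]

7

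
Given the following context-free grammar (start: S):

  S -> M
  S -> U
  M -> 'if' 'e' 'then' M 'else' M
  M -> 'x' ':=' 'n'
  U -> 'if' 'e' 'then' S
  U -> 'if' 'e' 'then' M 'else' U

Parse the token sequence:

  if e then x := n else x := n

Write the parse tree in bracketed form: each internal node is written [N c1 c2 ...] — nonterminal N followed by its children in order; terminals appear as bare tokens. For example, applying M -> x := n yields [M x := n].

S
M
if e then M else M
if e then x := n else M
if e then x := n else x := n

[S [M if e then [M x := n] else [M x := n]]]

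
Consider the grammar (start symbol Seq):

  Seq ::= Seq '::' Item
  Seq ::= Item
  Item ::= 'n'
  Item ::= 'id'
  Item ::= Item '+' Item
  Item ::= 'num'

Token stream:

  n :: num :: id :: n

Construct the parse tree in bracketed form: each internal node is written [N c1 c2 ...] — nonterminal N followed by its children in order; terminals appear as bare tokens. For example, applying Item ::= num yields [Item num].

[Seq [Seq [Seq [Seq [Item n]] :: [Item num]] :: [Item id]] :: [Item n]]

Seq
Seq :: Item
Seq :: Item :: Item
Seq :: Item :: Item :: Item
Item :: Item :: Item :: Item
n :: Item :: Item :: Item
n :: num :: Item :: Item
n :: num :: id :: Item
n :: num :: id :: n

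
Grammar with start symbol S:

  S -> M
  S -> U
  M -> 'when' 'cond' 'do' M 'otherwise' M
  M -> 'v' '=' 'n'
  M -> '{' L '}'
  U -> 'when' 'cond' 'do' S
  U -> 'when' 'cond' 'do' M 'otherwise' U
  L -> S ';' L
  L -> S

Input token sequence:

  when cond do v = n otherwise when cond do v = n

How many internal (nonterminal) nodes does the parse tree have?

[S [U when cond do [M v = n] otherwise [U when cond do [S [M v = n]]]]]

6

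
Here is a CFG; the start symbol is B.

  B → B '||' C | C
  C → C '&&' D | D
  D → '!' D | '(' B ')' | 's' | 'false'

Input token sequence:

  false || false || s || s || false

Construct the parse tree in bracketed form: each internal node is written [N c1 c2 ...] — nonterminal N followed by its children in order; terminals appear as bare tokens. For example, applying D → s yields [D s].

[B [B [B [B [B [C [D false]]] || [C [D false]]] || [C [D s]]] || [C [D s]]] || [C [D false]]]

B
B || C
B || C || C
B || C || C || C
B || C || C || C || C
C || C || C || C || C
D || C || C || C || C
false || C || C || C || C
false || D || C || C || C
false || false || C || C || C
false || false || D || C || C
false || false || s || C || C
false || false || s || D || C
false || false || s || s || C
false || false || s || s || D
false || false || s || s || false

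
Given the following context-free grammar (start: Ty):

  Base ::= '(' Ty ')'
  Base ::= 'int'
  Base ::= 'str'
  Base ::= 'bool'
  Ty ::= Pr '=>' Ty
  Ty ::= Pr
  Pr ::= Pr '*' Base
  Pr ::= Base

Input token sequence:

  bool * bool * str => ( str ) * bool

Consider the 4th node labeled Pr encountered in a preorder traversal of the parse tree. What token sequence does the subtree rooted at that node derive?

[Ty [Pr [Pr [Pr [Base bool]] * [Base bool]] * [Base str]] => [Ty [Pr [Pr [Base ( [Ty [Pr [Base str]]] )]] * [Base bool]]]]

( str ) * bool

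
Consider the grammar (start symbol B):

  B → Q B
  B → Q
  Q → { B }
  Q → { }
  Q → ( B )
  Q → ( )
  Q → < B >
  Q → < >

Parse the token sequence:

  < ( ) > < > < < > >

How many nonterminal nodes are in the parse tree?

[B [Q < [B [Q ( )]] >] [B [Q < >] [B [Q < [B [Q < >]] >]]]]

10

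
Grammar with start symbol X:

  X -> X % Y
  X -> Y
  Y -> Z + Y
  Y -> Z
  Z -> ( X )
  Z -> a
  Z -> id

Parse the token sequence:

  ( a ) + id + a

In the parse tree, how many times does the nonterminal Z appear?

[X [Y [Z ( [X [Y [Z a]]] )] + [Y [Z id] + [Y [Z a]]]]]

4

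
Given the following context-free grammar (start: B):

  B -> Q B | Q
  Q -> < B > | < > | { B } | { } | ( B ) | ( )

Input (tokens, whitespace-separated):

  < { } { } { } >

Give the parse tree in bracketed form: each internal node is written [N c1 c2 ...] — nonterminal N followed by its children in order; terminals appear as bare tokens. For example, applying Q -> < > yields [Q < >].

[B [Q < [B [Q { }] [B [Q { }] [B [Q { }]]]] >]]

B
Q
< B >
< Q B >
< { } B >
< { } Q B >
< { } { } B >
< { } { } Q >
< { } { } { } >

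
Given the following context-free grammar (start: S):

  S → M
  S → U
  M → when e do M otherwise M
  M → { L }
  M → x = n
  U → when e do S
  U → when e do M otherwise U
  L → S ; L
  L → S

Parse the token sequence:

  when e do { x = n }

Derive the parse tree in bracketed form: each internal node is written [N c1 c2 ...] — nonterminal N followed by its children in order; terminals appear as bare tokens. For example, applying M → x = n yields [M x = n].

S
U
when e do S
when e do M
when e do { L }
when e do { S }
when e do { M }
when e do { x = n }

[S [U when e do [S [M { [L [S [M x = n]]] }]]]]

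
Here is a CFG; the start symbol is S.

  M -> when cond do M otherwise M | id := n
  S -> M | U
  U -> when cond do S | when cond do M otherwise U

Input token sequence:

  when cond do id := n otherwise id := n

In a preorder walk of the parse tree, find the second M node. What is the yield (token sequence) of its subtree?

id := n

[S [M when cond do [M id := n] otherwise [M id := n]]]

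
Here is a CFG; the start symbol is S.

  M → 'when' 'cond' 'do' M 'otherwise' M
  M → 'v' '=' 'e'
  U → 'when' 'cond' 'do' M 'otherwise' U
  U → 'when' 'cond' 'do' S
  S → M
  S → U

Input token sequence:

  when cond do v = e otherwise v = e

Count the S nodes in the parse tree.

[S [M when cond do [M v = e] otherwise [M v = e]]]

1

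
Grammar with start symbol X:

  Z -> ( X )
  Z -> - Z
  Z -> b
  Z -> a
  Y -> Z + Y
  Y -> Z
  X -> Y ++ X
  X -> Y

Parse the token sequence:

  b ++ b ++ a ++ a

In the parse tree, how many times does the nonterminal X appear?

4

[X [Y [Z b]] ++ [X [Y [Z b]] ++ [X [Y [Z a]] ++ [X [Y [Z a]]]]]]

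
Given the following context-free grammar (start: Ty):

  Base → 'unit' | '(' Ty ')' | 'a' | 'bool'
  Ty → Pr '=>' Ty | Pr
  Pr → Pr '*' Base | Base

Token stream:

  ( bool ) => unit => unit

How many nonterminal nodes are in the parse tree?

12

[Ty [Pr [Base ( [Ty [Pr [Base bool]]] )]] => [Ty [Pr [Base unit]] => [Ty [Pr [Base unit]]]]]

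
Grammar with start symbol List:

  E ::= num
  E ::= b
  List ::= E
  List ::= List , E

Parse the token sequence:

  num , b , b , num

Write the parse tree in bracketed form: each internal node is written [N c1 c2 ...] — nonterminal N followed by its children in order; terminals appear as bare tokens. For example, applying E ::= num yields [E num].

List
List , E
List , E , E
List , E , E , E
E , E , E , E
num , E , E , E
num , b , E , E
num , b , b , E
num , b , b , num

[List [List [List [List [E num]] , [E b]] , [E b]] , [E num]]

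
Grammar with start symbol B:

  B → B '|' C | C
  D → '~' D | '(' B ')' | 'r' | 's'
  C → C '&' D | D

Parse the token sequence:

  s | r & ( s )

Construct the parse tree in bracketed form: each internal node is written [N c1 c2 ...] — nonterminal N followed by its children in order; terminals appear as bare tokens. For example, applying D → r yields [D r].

[B [B [C [D s]]] | [C [C [D r]] & [D ( [B [C [D s]]] )]]]

B
B | C
C | C
D | C
s | C
s | C & D
s | D & D
s | r & D
s | r & ( B )
s | r & ( C )
s | r & ( D )
s | r & ( s )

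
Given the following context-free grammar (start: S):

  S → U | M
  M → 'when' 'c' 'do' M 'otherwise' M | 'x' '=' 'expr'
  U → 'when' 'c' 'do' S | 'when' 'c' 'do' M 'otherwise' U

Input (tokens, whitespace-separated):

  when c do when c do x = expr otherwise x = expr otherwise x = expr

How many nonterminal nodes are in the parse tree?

6

[S [M when c do [M when c do [M x = expr] otherwise [M x = expr]] otherwise [M x = expr]]]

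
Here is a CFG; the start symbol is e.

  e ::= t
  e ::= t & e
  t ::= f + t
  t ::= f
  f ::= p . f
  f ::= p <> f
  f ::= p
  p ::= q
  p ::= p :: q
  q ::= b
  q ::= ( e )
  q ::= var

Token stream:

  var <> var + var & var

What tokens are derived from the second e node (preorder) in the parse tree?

[e [t [f [p [q var]] <> [f [p [q var]]]] + [t [f [p [q var]]]]] & [e [t [f [p [q var]]]]]]

var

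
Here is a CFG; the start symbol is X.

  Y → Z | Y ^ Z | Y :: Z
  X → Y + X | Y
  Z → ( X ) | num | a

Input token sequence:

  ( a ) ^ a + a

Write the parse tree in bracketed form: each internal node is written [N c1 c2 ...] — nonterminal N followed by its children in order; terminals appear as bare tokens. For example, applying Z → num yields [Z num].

X
Y + X
Y ^ Z + X
Z ^ Z + X
( X ) ^ Z + X
( Y ) ^ Z + X
( Z ) ^ Z + X
( a ) ^ Z + X
( a ) ^ a + X
( a ) ^ a + Y
( a ) ^ a + Z
( a ) ^ a + a

[X [Y [Y [Z ( [X [Y [Z a]]] )]] ^ [Z a]] + [X [Y [Z a]]]]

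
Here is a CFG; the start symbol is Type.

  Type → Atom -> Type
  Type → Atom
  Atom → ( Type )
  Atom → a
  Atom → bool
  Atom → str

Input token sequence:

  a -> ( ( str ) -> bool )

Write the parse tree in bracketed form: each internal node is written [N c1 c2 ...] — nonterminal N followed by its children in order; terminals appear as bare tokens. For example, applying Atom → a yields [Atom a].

[Type [Atom a] -> [Type [Atom ( [Type [Atom ( [Type [Atom str]] )] -> [Type [Atom bool]]] )]]]

Type
Atom -> Type
a -> Type
a -> Atom
a -> ( Type )
a -> ( Atom -> Type )
a -> ( ( Type ) -> Type )
a -> ( ( Atom ) -> Type )
a -> ( ( str ) -> Type )
a -> ( ( str ) -> Atom )
a -> ( ( str ) -> bool )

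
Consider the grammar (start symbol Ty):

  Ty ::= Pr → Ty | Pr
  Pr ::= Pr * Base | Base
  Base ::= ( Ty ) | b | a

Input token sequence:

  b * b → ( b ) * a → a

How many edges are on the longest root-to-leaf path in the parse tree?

[Ty [Pr [Pr [Base b]] * [Base b]] → [Ty [Pr [Pr [Base ( [Ty [Pr [Base b]]] )]] * [Base a]] → [Ty [Pr [Base a]]]]]

8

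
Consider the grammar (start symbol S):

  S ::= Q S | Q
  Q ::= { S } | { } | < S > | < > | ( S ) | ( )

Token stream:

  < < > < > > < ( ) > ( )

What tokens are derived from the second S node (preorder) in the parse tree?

< > < >

[S [Q < [S [Q < >] [S [Q < >]]] >] [S [Q < [S [Q ( )]] >] [S [Q ( )]]]]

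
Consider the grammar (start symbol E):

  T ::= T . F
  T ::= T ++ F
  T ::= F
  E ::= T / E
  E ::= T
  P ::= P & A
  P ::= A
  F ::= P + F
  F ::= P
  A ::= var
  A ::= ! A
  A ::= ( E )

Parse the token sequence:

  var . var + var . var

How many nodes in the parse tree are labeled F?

4

[E [T [T [T [F [P [A var]]]] . [F [P [A var]] + [F [P [A var]]]]] . [F [P [A var]]]]]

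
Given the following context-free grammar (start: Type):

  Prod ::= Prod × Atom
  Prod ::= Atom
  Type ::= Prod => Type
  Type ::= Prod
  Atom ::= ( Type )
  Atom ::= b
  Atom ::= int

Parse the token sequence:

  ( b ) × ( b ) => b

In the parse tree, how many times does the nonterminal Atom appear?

[Type [Prod [Prod [Atom ( [Type [Prod [Atom b]]] )]] × [Atom ( [Type [Prod [Atom b]]] )]] => [Type [Prod [Atom b]]]]

5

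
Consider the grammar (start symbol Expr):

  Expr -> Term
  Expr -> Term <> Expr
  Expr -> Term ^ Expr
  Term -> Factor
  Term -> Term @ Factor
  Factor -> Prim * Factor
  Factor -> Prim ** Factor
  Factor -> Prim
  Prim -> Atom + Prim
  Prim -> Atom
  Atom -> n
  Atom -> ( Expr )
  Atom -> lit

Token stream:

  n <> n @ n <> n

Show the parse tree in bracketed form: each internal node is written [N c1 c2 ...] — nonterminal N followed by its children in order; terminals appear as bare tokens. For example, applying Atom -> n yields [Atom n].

[Expr [Term [Factor [Prim [Atom n]]]] <> [Expr [Term [Term [Factor [Prim [Atom n]]]] @ [Factor [Prim [Atom n]]]] <> [Expr [Term [Factor [Prim [Atom n]]]]]]]

Expr
Term <> Expr
Factor <> Expr
Prim <> Expr
Atom <> Expr
n <> Expr
n <> Term <> Expr
n <> Term @ Factor <> Expr
n <> Factor @ Factor <> Expr
n <> Prim @ Factor <> Expr
n <> Atom @ Factor <> Expr
n <> n @ Factor <> Expr
n <> n @ Prim <> Expr
n <> n @ Atom <> Expr
n <> n @ n <> Expr
n <> n @ n <> Term
n <> n @ n <> Factor
n <> n @ n <> Prim
n <> n @ n <> Atom
n <> n @ n <> n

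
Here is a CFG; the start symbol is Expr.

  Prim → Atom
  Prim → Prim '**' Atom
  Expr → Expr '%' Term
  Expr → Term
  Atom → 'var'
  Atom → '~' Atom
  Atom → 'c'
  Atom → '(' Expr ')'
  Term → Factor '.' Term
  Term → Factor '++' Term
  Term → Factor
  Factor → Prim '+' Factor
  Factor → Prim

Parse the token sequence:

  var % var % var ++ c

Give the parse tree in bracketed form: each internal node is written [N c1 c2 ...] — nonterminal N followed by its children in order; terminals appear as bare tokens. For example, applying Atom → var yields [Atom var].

Expr
Expr % Term
Expr % Term % Term
Term % Term % Term
Factor % Term % Term
Prim % Term % Term
Atom % Term % Term
var % Term % Term
var % Factor % Term
var % Prim % Term
var % Atom % Term
var % var % Term
var % var % Factor ++ Term
var % var % Prim ++ Term
var % var % Atom ++ Term
var % var % var ++ Term
var % var % var ++ Factor
var % var % var ++ Prim
var % var % var ++ Atom
var % var % var ++ c

[Expr [Expr [Expr [Term [Factor [Prim [Atom var]]]]] % [Term [Factor [Prim [Atom var]]]]] % [Term [Factor [Prim [Atom var]]] ++ [Term [Factor [Prim [Atom c]]]]]]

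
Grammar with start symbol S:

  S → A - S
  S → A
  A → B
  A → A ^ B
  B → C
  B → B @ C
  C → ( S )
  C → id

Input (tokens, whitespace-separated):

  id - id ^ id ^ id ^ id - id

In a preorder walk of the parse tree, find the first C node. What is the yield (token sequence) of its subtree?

[S [A [B [C id]]] - [S [A [A [A [A [B [C id]]] ^ [B [C id]]] ^ [B [C id]]] ^ [B [C id]]] - [S [A [B [C id]]]]]]

id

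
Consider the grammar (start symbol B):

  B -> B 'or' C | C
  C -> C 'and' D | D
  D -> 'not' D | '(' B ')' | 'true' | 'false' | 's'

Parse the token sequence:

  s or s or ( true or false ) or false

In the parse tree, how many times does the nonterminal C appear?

6

[B [B [B [B [C [D s]]] or [C [D s]]] or [C [D ( [B [B [C [D true]]] or [C [D false]]] )]]] or [C [D false]]]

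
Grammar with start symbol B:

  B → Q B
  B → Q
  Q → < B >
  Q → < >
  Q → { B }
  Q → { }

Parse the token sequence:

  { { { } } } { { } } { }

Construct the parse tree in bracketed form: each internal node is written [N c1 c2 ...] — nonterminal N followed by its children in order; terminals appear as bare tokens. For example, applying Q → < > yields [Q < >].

[B [Q { [B [Q { [B [Q { }]] }]] }] [B [Q { [B [Q { }]] }] [B [Q { }]]]]

B
Q B
{ B } B
{ Q } B
{ { B } } B
{ { Q } } B
{ { { } } } B
{ { { } } } Q B
{ { { } } } { B } B
{ { { } } } { Q } B
{ { { } } } { { } } B
{ { { } } } { { } } Q
{ { { } } } { { } } { }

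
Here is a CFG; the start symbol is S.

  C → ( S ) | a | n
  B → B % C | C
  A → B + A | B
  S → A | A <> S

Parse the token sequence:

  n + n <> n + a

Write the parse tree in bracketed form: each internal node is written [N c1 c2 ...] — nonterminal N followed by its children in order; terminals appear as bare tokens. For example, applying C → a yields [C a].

S
A <> S
B + A <> S
C + A <> S
n + A <> S
n + B <> S
n + C <> S
n + n <> S
n + n <> A
n + n <> B + A
n + n <> C + A
n + n <> n + A
n + n <> n + B
n + n <> n + C
n + n <> n + a

[S [A [B [C n]] + [A [B [C n]]]] <> [S [A [B [C n]] + [A [B [C a]]]]]]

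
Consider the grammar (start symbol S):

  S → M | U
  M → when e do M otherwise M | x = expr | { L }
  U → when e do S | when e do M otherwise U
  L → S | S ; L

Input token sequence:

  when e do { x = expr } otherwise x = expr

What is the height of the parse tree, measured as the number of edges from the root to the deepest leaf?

6

[S [M when e do [M { [L [S [M x = expr]]] }] otherwise [M x = expr]]]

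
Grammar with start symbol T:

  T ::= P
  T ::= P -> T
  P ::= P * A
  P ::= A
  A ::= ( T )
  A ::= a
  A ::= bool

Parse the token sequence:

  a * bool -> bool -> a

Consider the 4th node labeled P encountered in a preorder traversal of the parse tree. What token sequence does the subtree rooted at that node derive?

a

[T [P [P [A a]] * [A bool]] -> [T [P [A bool]] -> [T [P [A a]]]]]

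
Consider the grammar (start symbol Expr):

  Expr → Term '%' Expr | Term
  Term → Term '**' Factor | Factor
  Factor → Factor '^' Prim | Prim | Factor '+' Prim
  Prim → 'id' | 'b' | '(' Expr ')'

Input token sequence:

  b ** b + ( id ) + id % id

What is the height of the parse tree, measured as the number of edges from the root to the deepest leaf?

9

[Expr [Term [Term [Factor [Prim b]]] ** [Factor [Factor [Factor [Prim b]] + [Prim ( [Expr [Term [Factor [Prim id]]]] )]] + [Prim id]]] % [Expr [Term [Factor [Prim id]]]]]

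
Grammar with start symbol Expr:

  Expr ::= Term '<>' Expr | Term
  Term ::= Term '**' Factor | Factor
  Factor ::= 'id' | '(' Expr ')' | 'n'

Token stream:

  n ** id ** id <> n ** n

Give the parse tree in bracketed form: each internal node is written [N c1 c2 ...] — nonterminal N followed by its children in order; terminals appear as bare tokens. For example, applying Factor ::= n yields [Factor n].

[Expr [Term [Term [Term [Factor n]] ** [Factor id]] ** [Factor id]] <> [Expr [Term [Term [Factor n]] ** [Factor n]]]]

Expr
Term <> Expr
Term ** Factor <> Expr
Term ** Factor ** Factor <> Expr
Factor ** Factor ** Factor <> Expr
n ** Factor ** Factor <> Expr
n ** id ** Factor <> Expr
n ** id ** id <> Expr
n ** id ** id <> Term
n ** id ** id <> Term ** Factor
n ** id ** id <> Factor ** Factor
n ** id ** id <> n ** Factor
n ** id ** id <> n ** n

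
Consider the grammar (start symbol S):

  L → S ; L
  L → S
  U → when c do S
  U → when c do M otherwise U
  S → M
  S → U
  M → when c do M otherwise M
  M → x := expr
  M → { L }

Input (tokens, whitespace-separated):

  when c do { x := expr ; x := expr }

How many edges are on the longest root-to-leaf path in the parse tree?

8

[S [U when c do [S [M { [L [S [M x := expr]] ; [L [S [M x := expr]]]] }]]]]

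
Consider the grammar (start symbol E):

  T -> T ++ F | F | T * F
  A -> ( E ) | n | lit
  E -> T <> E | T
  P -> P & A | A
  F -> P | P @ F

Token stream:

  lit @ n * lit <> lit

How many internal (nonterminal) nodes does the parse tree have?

17

[E [T [T [F [P [A lit]] @ [F [P [A n]]]]] * [F [P [A lit]]]] <> [E [T [F [P [A lit]]]]]]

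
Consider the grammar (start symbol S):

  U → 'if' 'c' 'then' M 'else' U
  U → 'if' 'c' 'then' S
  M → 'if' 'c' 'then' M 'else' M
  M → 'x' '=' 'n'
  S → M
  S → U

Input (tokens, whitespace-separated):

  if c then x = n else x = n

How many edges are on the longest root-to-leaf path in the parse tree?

3

[S [M if c then [M x = n] else [M x = n]]]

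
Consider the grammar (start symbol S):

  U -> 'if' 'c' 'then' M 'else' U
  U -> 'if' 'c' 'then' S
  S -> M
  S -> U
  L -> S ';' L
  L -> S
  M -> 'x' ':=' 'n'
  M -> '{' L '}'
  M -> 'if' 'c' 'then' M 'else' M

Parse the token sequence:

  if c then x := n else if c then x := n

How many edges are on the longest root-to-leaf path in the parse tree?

5

[S [U if c then [M x := n] else [U if c then [S [M x := n]]]]]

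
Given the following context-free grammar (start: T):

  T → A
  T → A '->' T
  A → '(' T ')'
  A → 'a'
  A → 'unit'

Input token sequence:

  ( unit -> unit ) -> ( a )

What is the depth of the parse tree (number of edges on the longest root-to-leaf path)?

5

[T [A ( [T [A unit] -> [T [A unit]]] )] -> [T [A ( [T [A a]] )]]]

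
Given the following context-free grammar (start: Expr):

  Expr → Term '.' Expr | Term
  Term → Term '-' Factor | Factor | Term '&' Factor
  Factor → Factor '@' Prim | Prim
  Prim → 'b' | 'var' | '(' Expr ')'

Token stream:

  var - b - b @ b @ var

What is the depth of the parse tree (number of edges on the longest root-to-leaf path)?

6

[Expr [Term [Term [Term [Factor [Prim var]]] - [Factor [Prim b]]] - [Factor [Factor [Factor [Prim b]] @ [Prim b]] @ [Prim var]]]]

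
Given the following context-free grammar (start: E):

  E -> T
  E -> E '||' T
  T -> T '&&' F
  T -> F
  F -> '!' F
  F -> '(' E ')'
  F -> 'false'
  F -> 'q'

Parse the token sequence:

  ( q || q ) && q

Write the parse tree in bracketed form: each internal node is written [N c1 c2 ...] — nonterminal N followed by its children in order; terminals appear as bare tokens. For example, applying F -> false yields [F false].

[E [T [T [F ( [E [E [T [F q]]] || [T [F q]]] )]] && [F q]]]

E
T
T && F
F && F
( E ) && F
( E || T ) && F
( T || T ) && F
( F || T ) && F
( q || T ) && F
( q || F ) && F
( q || q ) && F
( q || q ) && q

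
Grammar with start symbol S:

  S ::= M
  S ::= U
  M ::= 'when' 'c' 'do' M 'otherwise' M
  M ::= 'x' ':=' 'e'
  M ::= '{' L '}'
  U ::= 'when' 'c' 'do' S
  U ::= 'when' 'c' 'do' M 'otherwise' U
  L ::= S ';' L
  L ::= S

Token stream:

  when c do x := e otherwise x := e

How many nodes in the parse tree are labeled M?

3

[S [M when c do [M x := e] otherwise [M x := e]]]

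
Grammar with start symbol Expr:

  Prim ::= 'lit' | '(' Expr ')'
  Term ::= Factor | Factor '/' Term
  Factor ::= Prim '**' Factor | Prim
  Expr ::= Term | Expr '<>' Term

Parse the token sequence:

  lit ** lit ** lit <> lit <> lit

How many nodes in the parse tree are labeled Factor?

[Expr [Expr [Expr [Term [Factor [Prim lit] ** [Factor [Prim lit] ** [Factor [Prim lit]]]]]] <> [Term [Factor [Prim lit]]]] <> [Term [Factor [Prim lit]]]]

5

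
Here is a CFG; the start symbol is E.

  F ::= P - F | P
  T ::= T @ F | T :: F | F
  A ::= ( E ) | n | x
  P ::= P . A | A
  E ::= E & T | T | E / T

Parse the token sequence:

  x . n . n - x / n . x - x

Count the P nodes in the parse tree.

[E [E [T [F [P [P [P [A x]] . [A n]] . [A n]] - [F [P [A x]]]]]] / [T [F [P [P [A n]] . [A x]] - [F [P [A x]]]]]]

7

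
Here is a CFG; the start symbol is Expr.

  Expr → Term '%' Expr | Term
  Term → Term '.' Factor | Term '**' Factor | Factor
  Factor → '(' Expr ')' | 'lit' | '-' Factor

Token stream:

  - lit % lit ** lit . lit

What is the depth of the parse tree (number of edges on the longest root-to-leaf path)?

[Expr [Term [Factor - [Factor lit]]] % [Expr [Term [Term [Term [Factor lit]] ** [Factor lit]] . [Factor lit]]]]

6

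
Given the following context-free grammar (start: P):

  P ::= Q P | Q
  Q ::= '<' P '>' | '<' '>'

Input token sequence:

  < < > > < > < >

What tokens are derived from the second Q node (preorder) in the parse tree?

[P [Q < [P [Q < >]] >] [P [Q < >] [P [Q < >]]]]

< >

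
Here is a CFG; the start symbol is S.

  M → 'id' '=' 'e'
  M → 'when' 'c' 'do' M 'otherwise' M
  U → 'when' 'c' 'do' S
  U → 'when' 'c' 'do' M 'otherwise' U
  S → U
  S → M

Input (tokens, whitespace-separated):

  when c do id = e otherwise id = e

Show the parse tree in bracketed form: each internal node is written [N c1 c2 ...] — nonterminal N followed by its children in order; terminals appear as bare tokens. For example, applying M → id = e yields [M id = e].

S
M
when c do M otherwise M
when c do id = e otherwise M
when c do id = e otherwise id = e

[S [M when c do [M id = e] otherwise [M id = e]]]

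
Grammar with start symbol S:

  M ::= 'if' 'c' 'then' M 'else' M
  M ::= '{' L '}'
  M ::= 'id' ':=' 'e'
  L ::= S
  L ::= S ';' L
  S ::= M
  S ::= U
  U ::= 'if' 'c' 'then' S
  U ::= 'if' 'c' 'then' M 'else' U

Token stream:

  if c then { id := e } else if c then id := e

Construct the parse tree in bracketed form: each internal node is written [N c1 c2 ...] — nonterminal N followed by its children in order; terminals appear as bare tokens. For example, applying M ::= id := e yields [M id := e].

[S [U if c then [M { [L [S [M id := e]]] }] else [U if c then [S [M id := e]]]]]

S
U
if c then M else U
if c then { L } else U
if c then { S } else U
if c then { M } else U
if c then { id := e } else U
if c then { id := e } else if c then S
if c then { id := e } else if c then M
if c then { id := e } else if c then id := e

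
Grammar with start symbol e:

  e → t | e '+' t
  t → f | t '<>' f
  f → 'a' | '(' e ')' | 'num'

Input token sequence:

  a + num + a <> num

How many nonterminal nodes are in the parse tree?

[e [e [e [t [f a]]] + [t [f num]]] + [t [t [f a]] <> [f num]]]

11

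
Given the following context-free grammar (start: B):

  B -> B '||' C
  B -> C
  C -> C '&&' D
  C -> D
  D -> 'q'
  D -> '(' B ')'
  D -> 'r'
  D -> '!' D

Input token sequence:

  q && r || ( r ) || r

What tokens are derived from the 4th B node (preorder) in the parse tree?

r

[B [B [B [C [C [D q]] && [D r]]] || [C [D ( [B [C [D r]]] )]]] || [C [D r]]]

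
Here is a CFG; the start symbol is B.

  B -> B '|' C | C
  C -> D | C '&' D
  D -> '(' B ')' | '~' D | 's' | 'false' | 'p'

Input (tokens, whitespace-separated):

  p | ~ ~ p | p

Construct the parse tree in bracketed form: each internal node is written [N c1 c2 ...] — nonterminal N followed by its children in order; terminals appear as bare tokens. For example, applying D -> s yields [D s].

[B [B [B [C [D p]]] | [C [D ~ [D ~ [D p]]]]] | [C [D p]]]

B
B | C
B | C | C
C | C | C
D | C | C
p | C | C
p | D | C
p | ~ D | C
p | ~ ~ D | C
p | ~ ~ p | C
p | ~ ~ p | D
p | ~ ~ p | p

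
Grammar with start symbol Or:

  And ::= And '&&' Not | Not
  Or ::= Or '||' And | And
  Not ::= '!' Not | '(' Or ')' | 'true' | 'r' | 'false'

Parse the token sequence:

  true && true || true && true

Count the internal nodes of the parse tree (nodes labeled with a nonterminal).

[Or [Or [And [And [Not true]] && [Not true]]] || [And [And [Not true]] && [Not true]]]

10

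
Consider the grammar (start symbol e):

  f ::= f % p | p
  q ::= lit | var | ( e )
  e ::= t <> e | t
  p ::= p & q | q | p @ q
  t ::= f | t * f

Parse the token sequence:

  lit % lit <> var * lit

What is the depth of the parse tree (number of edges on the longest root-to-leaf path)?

7

[e [t [f [f [p [q lit]]] % [p [q lit]]]] <> [e [t [t [f [p [q var]]]] * [f [p [q lit]]]]]]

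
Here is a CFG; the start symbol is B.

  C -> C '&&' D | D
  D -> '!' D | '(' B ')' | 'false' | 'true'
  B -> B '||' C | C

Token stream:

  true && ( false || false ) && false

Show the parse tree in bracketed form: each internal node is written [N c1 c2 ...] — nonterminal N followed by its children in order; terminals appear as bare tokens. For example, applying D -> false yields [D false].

[B [C [C [C [D true]] && [D ( [B [B [C [D false]]] || [C [D false]]] )]] && [D false]]]

B
C
C && D
C && D && D
D && D && D
true && D && D
true && ( B ) && D
true && ( B || C ) && D
true && ( C || C ) && D
true && ( D || C ) && D
true && ( false || C ) && D
true && ( false || D ) && D
true && ( false || false ) && D
true && ( false || false ) && false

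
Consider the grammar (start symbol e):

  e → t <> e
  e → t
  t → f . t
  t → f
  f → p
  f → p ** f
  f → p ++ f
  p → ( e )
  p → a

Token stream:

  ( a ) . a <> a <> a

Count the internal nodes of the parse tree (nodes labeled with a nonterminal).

[e [t [f [p ( [e [t [f [p a]]]] )]] . [t [f [p a]]]] <> [e [t [f [p a]]] <> [e [t [f [p a]]]]]]

19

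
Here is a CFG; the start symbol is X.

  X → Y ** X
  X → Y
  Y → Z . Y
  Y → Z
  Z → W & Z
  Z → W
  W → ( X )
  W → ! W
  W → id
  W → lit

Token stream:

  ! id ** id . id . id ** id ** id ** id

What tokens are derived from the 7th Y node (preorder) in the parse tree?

id

[X [Y [Z [W ! [W id]]]] ** [X [Y [Z [W id]] . [Y [Z [W id]] . [Y [Z [W id]]]]] ** [X [Y [Z [W id]]] ** [X [Y [Z [W id]]] ** [X [Y [Z [W id]]]]]]]]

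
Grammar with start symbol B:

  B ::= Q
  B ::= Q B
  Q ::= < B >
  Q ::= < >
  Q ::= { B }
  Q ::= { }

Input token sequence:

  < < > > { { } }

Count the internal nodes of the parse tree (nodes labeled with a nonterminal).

8

[B [Q < [B [Q < >]] >] [B [Q { [B [Q { }]] }]]]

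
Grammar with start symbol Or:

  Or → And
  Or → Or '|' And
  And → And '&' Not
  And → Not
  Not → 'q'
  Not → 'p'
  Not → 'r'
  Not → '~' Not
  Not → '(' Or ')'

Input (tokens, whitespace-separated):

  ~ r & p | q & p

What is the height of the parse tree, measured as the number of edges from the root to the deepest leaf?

[Or [Or [And [And [Not ~ [Not r]]] & [Not p]]] | [And [And [Not q]] & [Not p]]]

6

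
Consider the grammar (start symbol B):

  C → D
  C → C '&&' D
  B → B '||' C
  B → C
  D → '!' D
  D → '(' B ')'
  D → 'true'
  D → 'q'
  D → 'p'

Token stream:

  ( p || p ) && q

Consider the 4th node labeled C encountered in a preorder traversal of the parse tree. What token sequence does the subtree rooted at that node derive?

p

[B [C [C [D ( [B [B [C [D p]]] || [C [D p]]] )]] && [D q]]]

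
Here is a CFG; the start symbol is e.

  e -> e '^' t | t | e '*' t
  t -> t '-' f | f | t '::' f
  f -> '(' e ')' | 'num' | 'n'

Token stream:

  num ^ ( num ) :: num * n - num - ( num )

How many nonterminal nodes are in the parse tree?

[e [e [e [t [f num]]] ^ [t [t [f ( [e [t [f num]]] )]] :: [f num]]] * [t [t [t [f n]] - [f num]] - [f ( [e [t [f num]]] )]]]

21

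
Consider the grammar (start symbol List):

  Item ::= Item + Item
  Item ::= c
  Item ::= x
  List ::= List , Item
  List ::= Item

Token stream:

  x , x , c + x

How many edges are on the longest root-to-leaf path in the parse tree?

4

[List [List [List [Item x]] , [Item x]] , [Item [Item c] + [Item x]]]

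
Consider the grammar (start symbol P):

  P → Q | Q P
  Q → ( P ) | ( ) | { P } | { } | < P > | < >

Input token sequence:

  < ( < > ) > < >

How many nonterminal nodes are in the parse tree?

[P [Q < [P [Q ( [P [Q < >]] )]] >] [P [Q < >]]]

8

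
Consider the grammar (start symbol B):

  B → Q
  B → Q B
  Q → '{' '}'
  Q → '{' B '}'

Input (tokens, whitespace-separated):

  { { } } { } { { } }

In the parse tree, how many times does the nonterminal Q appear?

5

[B [Q { [B [Q { }]] }] [B [Q { }] [B [Q { [B [Q { }]] }]]]]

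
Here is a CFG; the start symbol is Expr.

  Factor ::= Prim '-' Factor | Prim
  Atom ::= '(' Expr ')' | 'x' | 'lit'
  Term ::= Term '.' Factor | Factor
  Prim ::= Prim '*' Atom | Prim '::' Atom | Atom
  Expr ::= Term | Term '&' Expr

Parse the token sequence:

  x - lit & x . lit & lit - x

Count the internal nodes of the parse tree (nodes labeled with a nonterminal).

25

[Expr [Term [Factor [Prim [Atom x]] - [Factor [Prim [Atom lit]]]]] & [Expr [Term [Term [Factor [Prim [Atom x]]]] . [Factor [Prim [Atom lit]]]] & [Expr [Term [Factor [Prim [Atom lit]] - [Factor [Prim [Atom x]]]]]]]]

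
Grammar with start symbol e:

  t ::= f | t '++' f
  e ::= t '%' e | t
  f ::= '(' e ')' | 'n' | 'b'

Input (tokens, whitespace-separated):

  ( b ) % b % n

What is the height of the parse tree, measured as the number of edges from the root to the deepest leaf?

6

[e [t [f ( [e [t [f b]]] )]] % [e [t [f b]] % [e [t [f n]]]]]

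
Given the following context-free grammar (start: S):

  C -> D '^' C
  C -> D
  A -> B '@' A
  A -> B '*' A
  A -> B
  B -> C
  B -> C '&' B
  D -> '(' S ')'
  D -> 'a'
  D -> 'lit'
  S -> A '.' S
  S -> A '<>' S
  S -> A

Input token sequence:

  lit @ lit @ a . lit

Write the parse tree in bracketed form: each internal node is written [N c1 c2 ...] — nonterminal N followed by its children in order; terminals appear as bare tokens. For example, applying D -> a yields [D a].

[S [A [B [C [D lit]]] @ [A [B [C [D lit]]] @ [A [B [C [D a]]]]]] . [S [A [B [C [D lit]]]]]]

S
A . S
B @ A . S
C @ A . S
D @ A . S
lit @ A . S
lit @ B @ A . S
lit @ C @ A . S
lit @ D @ A . S
lit @ lit @ A . S
lit @ lit @ B . S
lit @ lit @ C . S
lit @ lit @ D . S
lit @ lit @ a . S
lit @ lit @ a . A
lit @ lit @ a . B
lit @ lit @ a . C
lit @ lit @ a . D
lit @ lit @ a . lit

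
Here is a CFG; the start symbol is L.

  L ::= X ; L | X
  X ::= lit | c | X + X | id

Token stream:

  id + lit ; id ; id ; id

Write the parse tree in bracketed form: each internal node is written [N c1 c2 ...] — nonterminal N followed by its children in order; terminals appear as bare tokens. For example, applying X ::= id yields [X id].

[L [X [X id] + [X lit]] ; [L [X id] ; [L [X id] ; [L [X id]]]]]

L
X ; L
X + X ; L
id + X ; L
id + lit ; L
id + lit ; X ; L
id + lit ; id ; L
id + lit ; id ; X ; L
id + lit ; id ; id ; L
id + lit ; id ; id ; X
id + lit ; id ; id ; id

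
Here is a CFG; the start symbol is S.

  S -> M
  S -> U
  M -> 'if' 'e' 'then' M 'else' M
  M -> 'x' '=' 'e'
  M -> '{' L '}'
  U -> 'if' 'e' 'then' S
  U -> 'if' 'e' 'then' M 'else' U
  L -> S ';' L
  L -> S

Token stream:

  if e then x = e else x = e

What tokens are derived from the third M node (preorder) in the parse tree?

x = e

[S [M if e then [M x = e] else [M x = e]]]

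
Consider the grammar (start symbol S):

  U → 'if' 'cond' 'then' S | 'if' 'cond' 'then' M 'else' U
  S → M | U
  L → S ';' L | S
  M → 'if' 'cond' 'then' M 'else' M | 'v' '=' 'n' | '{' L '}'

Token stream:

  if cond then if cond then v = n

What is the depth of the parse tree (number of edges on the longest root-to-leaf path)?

6

[S [U if cond then [S [U if cond then [S [M v = n]]]]]]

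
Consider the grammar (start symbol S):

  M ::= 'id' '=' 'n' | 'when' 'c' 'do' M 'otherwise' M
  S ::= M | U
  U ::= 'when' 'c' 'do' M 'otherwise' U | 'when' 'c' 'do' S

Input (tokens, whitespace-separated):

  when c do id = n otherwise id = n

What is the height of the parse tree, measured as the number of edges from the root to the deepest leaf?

3

[S [M when c do [M id = n] otherwise [M id = n]]]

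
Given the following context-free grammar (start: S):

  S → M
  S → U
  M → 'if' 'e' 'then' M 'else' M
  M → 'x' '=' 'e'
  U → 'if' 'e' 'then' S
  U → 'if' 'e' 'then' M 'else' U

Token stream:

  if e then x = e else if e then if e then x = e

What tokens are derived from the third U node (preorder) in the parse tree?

if e then x = e

[S [U if e then [M x = e] else [U if e then [S [U if e then [S [M x = e]]]]]]]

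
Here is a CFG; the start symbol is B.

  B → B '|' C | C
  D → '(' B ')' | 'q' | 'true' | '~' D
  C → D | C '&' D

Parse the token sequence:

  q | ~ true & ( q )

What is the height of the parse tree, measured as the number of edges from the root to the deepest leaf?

[B [B [C [D q]]] | [C [C [D ~ [D true]]] & [D ( [B [C [D q]]] )]]]

6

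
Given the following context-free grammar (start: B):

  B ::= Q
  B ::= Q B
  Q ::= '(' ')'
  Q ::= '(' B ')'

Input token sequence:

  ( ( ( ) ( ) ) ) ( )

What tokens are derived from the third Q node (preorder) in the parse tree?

[B [Q ( [B [Q ( [B [Q ( )] [B [Q ( )]]] )]] )] [B [Q ( )]]]

( )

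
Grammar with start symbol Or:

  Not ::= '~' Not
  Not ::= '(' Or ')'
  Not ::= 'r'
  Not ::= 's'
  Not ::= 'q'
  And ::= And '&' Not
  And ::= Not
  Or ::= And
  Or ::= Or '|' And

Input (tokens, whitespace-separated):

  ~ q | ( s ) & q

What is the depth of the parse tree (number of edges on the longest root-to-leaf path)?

7

[Or [Or [And [Not ~ [Not q]]]] | [And [And [Not ( [Or [And [Not s]]] )]] & [Not q]]]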